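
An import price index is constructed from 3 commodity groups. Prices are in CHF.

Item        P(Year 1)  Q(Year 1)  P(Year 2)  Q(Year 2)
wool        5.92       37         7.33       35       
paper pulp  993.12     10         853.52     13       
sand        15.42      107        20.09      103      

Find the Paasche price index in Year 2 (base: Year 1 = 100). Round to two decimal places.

Paasche price index uses current-period quantities as weights.
ΣP(Year 2)·Q(Year 2) = 7.33×35 + 853.52×13 + 20.09×103 = 256.55 + 11095.76 + 2069.27 = 13421.58
ΣP(Year 1)·Q(Year 2) = 5.92×35 + 993.12×13 + 15.42×103 = 207.2 + 12910.56 + 1588.26 = 14706.02
Index = 13421.58 / 14706.02 × 100 = 91.2659

91.27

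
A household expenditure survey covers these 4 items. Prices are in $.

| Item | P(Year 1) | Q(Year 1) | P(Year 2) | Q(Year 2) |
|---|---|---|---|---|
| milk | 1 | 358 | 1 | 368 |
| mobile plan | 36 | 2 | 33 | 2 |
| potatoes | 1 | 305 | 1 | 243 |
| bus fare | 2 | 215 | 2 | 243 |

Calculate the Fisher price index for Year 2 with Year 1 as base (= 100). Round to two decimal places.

Laspeyres component (base-period weights):
ΣP(Year 2)Q(Year 1) = 1×358 + 33×2 + 1×305 + 2×215 = 358 + 66 + 305 + 430 = 1159
ΣP(Year 1)Q(Year 1) = 1×358 + 36×2 + 1×305 + 2×215 = 358 + 72 + 305 + 430 = 1165
L = 1159 / 1165 × 100 = 99.4850
Paasche component (current-period weights):
ΣP(Year 2)Q(Year 2) = 1×368 + 33×2 + 1×243 + 2×243 = 368 + 66 + 243 + 486 = 1163
ΣP(Year 1)Q(Year 2) = 1×368 + 36×2 + 1×243 + 2×243 = 368 + 72 + 243 + 486 = 1169
P = 1163 / 1169 × 100 = 99.4867
Fisher = √(L × P) = √(99.4850 × 99.4867) = 99.4859

99.49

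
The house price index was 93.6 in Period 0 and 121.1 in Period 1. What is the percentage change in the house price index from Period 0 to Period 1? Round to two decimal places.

Change = (121.1 − 93.6) / 93.6 × 100
       = 27.5 / 93.6 × 100 = 29.3803%

29.38%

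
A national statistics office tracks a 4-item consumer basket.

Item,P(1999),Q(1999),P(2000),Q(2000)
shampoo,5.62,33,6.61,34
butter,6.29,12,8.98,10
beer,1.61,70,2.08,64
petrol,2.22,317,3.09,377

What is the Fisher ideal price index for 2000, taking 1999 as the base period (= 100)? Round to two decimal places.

134.87

Laspeyres component (base-period weights):
ΣP(2000)Q(1999) = 6.61×33 + 8.98×12 + 2.08×70 + 3.09×317 = 218.13 + 107.76 + 145.6 + 979.53 = 1451.02
ΣP(1999)Q(1999) = 5.62×33 + 6.29×12 + 1.61×70 + 2.22×317 = 185.46 + 75.48 + 112.7 + 703.74 = 1077.38
L = 1451.02 / 1077.38 × 100 = 134.6804
Paasche component (current-period weights):
ΣP(2000)Q(2000) = 6.61×34 + 8.98×10 + 2.08×64 + 3.09×377 = 224.74 + 89.8 + 133.12 + 1164.93 = 1612.59
ΣP(1999)Q(2000) = 5.62×34 + 6.29×10 + 1.61×64 + 2.22×377 = 191.08 + 62.9 + 103.04 + 836.94 = 1193.96
P = 1612.59 / 1193.96 × 100 = 135.0623
Fisher = √(L × P) = √(134.6804 × 135.0623) = 134.8712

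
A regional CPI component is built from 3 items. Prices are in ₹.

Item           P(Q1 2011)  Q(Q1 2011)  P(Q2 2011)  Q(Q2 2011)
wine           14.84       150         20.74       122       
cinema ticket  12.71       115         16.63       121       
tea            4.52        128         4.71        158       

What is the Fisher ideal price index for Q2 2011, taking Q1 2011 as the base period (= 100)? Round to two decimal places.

Laspeyres component (base-period weights):
ΣP(Q2 2011)Q(Q1 2011) = 20.74×150 + 16.63×115 + 4.71×128 = 3111 + 1912.45 + 602.88 = 5626.33
ΣP(Q1 2011)Q(Q1 2011) = 14.84×150 + 12.71×115 + 4.52×128 = 2226 + 1461.65 + 578.56 = 4266.21
L = 5626.33 / 4266.21 × 100 = 131.8812
Paasche component (current-period weights):
ΣP(Q2 2011)Q(Q2 2011) = 20.74×122 + 16.63×121 + 4.71×158 = 2530.28 + 2012.23 + 744.18 = 5286.69
ΣP(Q1 2011)Q(Q2 2011) = 14.84×122 + 12.71×121 + 4.52×158 = 1810.48 + 1537.91 + 714.16 = 4062.55
P = 5286.69 / 4062.55 × 100 = 130.1323
Fisher = √(L × P) = √(131.8812 × 130.1323) = 131.0038

131.00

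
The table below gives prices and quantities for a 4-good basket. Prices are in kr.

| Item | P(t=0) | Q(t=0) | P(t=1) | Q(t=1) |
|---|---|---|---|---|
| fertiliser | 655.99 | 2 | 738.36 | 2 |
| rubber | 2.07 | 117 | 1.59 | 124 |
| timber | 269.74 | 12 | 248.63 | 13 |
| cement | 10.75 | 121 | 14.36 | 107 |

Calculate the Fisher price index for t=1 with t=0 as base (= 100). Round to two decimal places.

104.14

Laspeyres component (base-period weights):
ΣP(t=1)Q(t=0) = 738.36×2 + 1.59×117 + 248.63×12 + 14.36×121 = 1476.72 + 186.03 + 2983.56 + 1737.56 = 6383.87
ΣP(t=0)Q(t=0) = 655.99×2 + 2.07×117 + 269.74×12 + 10.75×121 = 1311.98 + 242.19 + 3236.88 + 1300.75 = 6091.8
L = 6383.87 / 6091.8 × 100 = 104.7945
Paasche component (current-period weights):
ΣP(t=1)Q(t=1) = 738.36×2 + 1.59×124 + 248.63×13 + 14.36×107 = 1476.72 + 197.16 + 3232.19 + 1536.52 = 6442.59
ΣP(t=0)Q(t=1) = 655.99×2 + 2.07×124 + 269.74×13 + 10.75×107 = 1311.98 + 256.68 + 3506.62 + 1150.25 = 6225.53
P = 6442.59 / 6225.53 × 100 = 103.4866
Fisher = √(L × P) = √(104.7945 × 103.4866) = 104.1385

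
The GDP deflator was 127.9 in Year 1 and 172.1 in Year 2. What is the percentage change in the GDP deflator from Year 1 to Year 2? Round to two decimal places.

Change = (172.1 − 127.9) / 127.9 × 100
       = 44.2 / 127.9 × 100 = 34.5582%

34.56%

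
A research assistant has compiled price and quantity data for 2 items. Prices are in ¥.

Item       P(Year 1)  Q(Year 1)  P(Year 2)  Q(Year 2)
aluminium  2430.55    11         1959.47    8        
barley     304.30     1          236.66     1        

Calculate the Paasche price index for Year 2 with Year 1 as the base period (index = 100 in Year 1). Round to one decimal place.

Paasche price index uses current-period quantities as weights.
ΣP(Year 2)·Q(Year 2) = 1959.47×8 + 236.66×1 = 15675.76 + 236.66 = 15912.42
ΣP(Year 1)·Q(Year 2) = 2430.55×8 + 304.30×1 = 19444.4 + 304.3 = 19748.7
Index = 15912.42 / 19748.7 × 100 = 80.5745

80.6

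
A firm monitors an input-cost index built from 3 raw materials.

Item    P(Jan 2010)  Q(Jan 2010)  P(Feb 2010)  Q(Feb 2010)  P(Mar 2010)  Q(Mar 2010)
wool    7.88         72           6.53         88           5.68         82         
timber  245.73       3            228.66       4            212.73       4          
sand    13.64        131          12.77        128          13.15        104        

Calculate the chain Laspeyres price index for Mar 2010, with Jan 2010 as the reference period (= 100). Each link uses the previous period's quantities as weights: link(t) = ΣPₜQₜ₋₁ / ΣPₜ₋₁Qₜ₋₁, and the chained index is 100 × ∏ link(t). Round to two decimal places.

88.88

Link Jan 2010→Feb 2010:
ΣP(Feb 2010)Q(Jan 2010) = 6.53×72 + 228.66×3 + 12.77×131 = 470.16 + 685.98 + 1672.87 = 2829.01
ΣP(Jan 2010)Q(Jan 2010) = 7.88×72 + 245.73×3 + 13.64×131 = 567.36 + 737.19 + 1786.84 = 3091.39
link = 2829.01/3091.39 = 0.915126
Link Feb 2010→Mar 2010:
ΣP(Mar 2010)Q(Feb 2010) = 5.68×88 + 212.73×4 + 13.15×128 = 499.84 + 850.92 + 1683.2 = 3033.96
ΣP(Feb 2010)Q(Feb 2010) = 6.53×88 + 228.66×4 + 12.77×128 = 574.64 + 914.64 + 1634.56 = 3123.84
link = 3033.96/3123.84 = 0.971228
Chained index = 100 × 0.915126 × 0.971228 = 88.8795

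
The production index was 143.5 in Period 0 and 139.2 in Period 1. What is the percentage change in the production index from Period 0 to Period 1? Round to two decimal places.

-3.00%

Change = (139.2 − 143.5) / 143.5 × 100
       = -4.3 / 143.5 × 100 = -2.9965%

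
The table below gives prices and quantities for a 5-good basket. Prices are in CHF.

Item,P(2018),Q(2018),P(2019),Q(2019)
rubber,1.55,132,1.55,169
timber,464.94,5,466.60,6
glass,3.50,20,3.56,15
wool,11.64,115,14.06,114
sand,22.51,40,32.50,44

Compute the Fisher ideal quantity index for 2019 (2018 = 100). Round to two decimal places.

111.66

Laspeyres component (base-period weights):
ΣP(2018)Q(2019) = 1.55×169 + 464.94×6 + 3.50×15 + 11.64×114 + 22.51×44 = 261.95 + 2789.64 + 52.5 + 1326.96 + 990.44 = 5421.49
ΣP(2018)Q(2018) = 1.55×132 + 464.94×5 + 3.50×20 + 11.64×115 + 22.51×40 = 204.6 + 2324.7 + 70 + 1338.6 + 900.4 = 4838.3
L = 5421.49 / 4838.3 × 100 = 112.0536
Paasche component (current-period weights):
ΣP(2019)Q(2019) = 1.55×169 + 466.60×6 + 3.56×15 + 14.06×114 + 32.50×44 = 261.95 + 2799.6 + 53.4 + 1602.84 + 1430 = 6147.79
ΣP(2019)Q(2018) = 1.55×132 + 466.60×5 + 3.56×20 + 14.06×115 + 32.50×40 = 204.6 + 2333 + 71.2 + 1616.9 + 1300 = 5525.7
P = 6147.79 / 5525.7 × 100 = 111.2581
Fisher = √(L × P) = √(112.0536 × 111.2581) = 111.6552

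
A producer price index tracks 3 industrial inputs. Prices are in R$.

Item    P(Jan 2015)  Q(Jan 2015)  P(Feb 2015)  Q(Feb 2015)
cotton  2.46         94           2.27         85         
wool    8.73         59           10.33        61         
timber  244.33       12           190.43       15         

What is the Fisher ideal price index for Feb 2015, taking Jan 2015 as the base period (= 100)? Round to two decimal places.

84.00

Laspeyres component (base-period weights):
ΣP(Feb 2015)Q(Jan 2015) = 2.27×94 + 10.33×59 + 190.43×12 = 213.38 + 609.47 + 2285.16 = 3108.01
ΣP(Jan 2015)Q(Jan 2015) = 2.46×94 + 8.73×59 + 244.33×12 = 231.24 + 515.07 + 2931.96 = 3678.27
L = 3108.01 / 3678.27 × 100 = 84.4965
Paasche component (current-period weights):
ΣP(Feb 2015)Q(Feb 2015) = 2.27×85 + 10.33×61 + 190.43×15 = 192.95 + 630.13 + 2856.45 = 3679.53
ΣP(Jan 2015)Q(Feb 2015) = 2.46×85 + 8.73×61 + 244.33×15 = 209.1 + 532.53 + 3664.95 = 4406.58
P = 3679.53 / 4406.58 × 100 = 83.5008
Fisher = √(L × P) = √(84.4965 × 83.5008) = 83.9972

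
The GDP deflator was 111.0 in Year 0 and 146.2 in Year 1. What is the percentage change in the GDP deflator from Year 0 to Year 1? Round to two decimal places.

Change = (146.2 − 111.0) / 111.0 × 100
       = 35.2 / 111.0 × 100 = 31.7117%

31.71%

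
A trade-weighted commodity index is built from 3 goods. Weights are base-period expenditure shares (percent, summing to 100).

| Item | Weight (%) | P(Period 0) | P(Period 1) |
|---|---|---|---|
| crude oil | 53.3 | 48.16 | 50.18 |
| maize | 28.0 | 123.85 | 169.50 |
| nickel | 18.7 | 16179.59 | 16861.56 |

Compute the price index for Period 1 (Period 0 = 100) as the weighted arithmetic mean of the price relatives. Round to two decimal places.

crude oil: 53.3 × (50.18/48.16) = 53.3 × 1.041944 = 55.5356
maize: 28.0 × (169.50/123.85) = 28.0 × 1.368591 = 38.3205
nickel: 18.7 × (16861.56/16179.59) = 18.7 × 1.042150 = 19.4882
Index = Σ wᵢ·(p₁ᵢ/p₀ᵢ) = 55.5356 + 38.3205 + 19.4882 = 113.3443

113.34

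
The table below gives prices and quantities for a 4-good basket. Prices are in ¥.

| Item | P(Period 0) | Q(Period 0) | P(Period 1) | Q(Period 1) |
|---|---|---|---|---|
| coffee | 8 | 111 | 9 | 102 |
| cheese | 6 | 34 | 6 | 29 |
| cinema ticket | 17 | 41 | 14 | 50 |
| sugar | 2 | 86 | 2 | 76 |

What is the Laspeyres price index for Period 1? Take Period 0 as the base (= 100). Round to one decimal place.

99.4

Laspeyres price index uses base-period quantities as weights.
ΣP(Period 1)·Q(Period 0) = 9×111 + 6×34 + 14×41 + 2×86 = 999 + 204 + 574 + 172 = 1949
ΣP(Period 0)·Q(Period 0) = 8×111 + 6×34 + 17×41 + 2×86 = 888 + 204 + 697 + 172 = 1961
Index = 1949 / 1961 × 100 = 99.3881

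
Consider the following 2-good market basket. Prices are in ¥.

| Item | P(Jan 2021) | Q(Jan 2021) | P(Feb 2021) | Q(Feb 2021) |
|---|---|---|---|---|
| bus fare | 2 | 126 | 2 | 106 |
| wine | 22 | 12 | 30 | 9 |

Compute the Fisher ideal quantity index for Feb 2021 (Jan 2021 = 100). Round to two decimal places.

79.11

Laspeyres component (base-period weights):
ΣP(Jan 2021)Q(Feb 2021) = 2×106 + 22×9 = 212 + 198 = 410
ΣP(Jan 2021)Q(Jan 2021) = 2×126 + 22×12 = 252 + 264 = 516
L = 410 / 516 × 100 = 79.4574
Paasche component (current-period weights):
ΣP(Feb 2021)Q(Feb 2021) = 2×106 + 30×9 = 212 + 270 = 482
ΣP(Feb 2021)Q(Jan 2021) = 2×126 + 30×12 = 252 + 360 = 612
P = 482 / 612 × 100 = 78.7582
Fisher = √(L × P) = √(79.4574 × 78.7582) = 79.1070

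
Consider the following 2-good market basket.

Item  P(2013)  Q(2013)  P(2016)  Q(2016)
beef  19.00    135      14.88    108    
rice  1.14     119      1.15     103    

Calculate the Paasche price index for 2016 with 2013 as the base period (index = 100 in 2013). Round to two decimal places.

Paasche price index uses current-period quantities as weights.
ΣP(2016)·Q(2016) = 14.88×108 + 1.15×103 = 1607.04 + 118.45 = 1725.49
ΣP(2013)·Q(2016) = 19.00×108 + 1.14×103 = 2052 + 117.42 = 2169.42
Index = 1725.49 / 2169.42 × 100 = 79.5369

79.54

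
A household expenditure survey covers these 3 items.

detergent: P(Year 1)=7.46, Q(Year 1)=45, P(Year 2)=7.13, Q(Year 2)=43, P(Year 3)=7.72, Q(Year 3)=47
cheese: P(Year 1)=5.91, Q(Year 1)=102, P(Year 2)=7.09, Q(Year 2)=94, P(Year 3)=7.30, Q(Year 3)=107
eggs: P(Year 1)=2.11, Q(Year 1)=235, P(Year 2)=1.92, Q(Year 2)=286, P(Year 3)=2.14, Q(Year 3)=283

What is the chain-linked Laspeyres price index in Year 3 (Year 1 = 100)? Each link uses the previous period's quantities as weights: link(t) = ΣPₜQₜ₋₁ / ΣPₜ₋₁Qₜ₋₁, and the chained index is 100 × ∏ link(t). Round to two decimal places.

Link Year 1→Year 2:
ΣP(Year 2)Q(Year 1) = 7.13×45 + 7.09×102 + 1.92×235 = 320.85 + 723.18 + 451.2 = 1495.23
ΣP(Year 1)Q(Year 1) = 7.46×45 + 5.91×102 + 2.11×235 = 335.7 + 602.82 + 495.85 = 1434.37
link = 1495.23/1434.37 = 1.042430
Link Year 2→Year 3:
ΣP(Year 3)Q(Year 2) = 7.72×43 + 7.30×94 + 2.14×286 = 331.96 + 686.2 + 612.04 = 1630.2
ΣP(Year 2)Q(Year 2) = 7.13×43 + 7.09×94 + 1.92×286 = 306.59 + 666.46 + 549.12 = 1522.17
link = 1630.2/1522.17 = 1.070971
Chained index = 100 × 1.042430 × 1.070971 = 111.6412

111.64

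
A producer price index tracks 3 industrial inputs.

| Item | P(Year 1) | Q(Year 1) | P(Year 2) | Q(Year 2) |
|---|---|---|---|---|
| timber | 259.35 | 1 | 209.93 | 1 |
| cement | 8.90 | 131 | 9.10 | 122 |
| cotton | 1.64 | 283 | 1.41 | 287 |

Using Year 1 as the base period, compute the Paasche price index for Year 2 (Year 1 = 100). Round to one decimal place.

95.0

Paasche price index uses current-period quantities as weights.
ΣP(Year 2)·Q(Year 2) = 209.93×1 + 9.10×122 + 1.41×287 = 209.93 + 1110.2 + 404.67 = 1724.8
ΣP(Year 1)·Q(Year 2) = 259.35×1 + 8.90×122 + 1.64×287 = 259.35 + 1085.8 + 470.68 = 1815.83
Index = 1724.8 / 1815.83 × 100 = 94.9869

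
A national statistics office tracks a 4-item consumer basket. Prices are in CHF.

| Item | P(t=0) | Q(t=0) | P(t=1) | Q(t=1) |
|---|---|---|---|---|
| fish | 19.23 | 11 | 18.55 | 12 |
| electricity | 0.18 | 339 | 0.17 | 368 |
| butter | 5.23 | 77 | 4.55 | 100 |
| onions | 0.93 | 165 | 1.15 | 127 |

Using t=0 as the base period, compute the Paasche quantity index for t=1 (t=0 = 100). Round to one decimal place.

110.5

Paasche quantity index uses current-period prices as weights.
ΣP(t=1)·Q(t=1) = 18.55×12 + 0.17×368 + 4.55×100 + 1.15×127 = 222.6 + 62.56 + 455 + 146.05 = 886.21
ΣP(t=1)·Q(t=0) = 18.55×11 + 0.17×339 + 4.55×77 + 1.15×165 = 204.05 + 57.63 + 350.35 + 189.75 = 801.78
Index = 886.21 / 801.78 × 100 = 110.5303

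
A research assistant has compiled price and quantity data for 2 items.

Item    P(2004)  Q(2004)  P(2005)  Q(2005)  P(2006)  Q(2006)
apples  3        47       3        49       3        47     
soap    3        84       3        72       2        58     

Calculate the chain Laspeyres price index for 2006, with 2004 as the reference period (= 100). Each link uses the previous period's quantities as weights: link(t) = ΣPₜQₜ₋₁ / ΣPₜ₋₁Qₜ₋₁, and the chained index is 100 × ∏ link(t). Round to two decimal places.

Link 2004→2005:
ΣP(2005)Q(2004) = 3×47 + 3×84 = 141 + 252 = 393
ΣP(2004)Q(2004) = 3×47 + 3×84 = 141 + 252 = 393
link = 393/393 = 1.000000
Link 2005→2006:
ΣP(2006)Q(2005) = 3×49 + 2×72 = 147 + 144 = 291
ΣP(2005)Q(2005) = 3×49 + 3×72 = 147 + 216 = 363
link = 291/363 = 0.801653
Chained index = 100 × 1.000000 × 0.801653 = 80.1653

80.17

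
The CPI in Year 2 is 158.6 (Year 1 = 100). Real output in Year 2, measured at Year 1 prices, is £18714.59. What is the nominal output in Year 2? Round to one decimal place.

Nominal = Real × (Index/100) = 18714.59 × (158.6/100)
        = 18714.59 × 1.586 = 29681.3397

29681.3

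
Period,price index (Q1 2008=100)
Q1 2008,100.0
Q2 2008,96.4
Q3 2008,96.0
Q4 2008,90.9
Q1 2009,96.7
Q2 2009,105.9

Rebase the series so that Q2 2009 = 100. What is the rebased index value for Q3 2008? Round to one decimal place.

90.7

Rebased(Q3 2008) = 96.0 / 105.9 × 100 = 90.6516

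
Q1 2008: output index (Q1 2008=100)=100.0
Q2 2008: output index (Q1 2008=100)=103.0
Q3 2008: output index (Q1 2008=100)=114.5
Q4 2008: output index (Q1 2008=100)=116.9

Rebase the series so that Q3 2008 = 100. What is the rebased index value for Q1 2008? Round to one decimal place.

Rebased(Q1 2008) = 100.0 / 114.5 × 100 = 87.3362

87.3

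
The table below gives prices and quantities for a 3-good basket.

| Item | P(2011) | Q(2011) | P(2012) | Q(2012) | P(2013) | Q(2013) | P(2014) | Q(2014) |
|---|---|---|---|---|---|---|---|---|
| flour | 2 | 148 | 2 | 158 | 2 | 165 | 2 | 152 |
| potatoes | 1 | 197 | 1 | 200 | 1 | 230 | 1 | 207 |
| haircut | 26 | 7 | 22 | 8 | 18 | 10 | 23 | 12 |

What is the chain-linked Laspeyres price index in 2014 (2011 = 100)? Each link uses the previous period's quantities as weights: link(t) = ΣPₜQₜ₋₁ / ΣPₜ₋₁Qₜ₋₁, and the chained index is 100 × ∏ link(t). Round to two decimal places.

Link 2011→2012:
ΣP(2012)Q(2011) = 2×148 + 1×197 + 22×7 = 296 + 197 + 154 = 647
ΣP(2011)Q(2011) = 2×148 + 1×197 + 26×7 = 296 + 197 + 182 = 675
link = 647/675 = 0.958519
Link 2012→2013:
ΣP(2013)Q(2012) = 2×158 + 1×200 + 18×8 = 316 + 200 + 144 = 660
ΣP(2012)Q(2012) = 2×158 + 1×200 + 22×8 = 316 + 200 + 176 = 692
link = 660/692 = 0.953757
Link 2013→2014:
ΣP(2014)Q(2013) = 2×165 + 1×230 + 23×10 = 330 + 230 + 230 = 790
ΣP(2013)Q(2013) = 2×165 + 1×230 + 18×10 = 330 + 230 + 180 = 740
link = 790/740 = 1.067568
Chained index = 100 × 0.958519 × 0.953757 × 1.067568 = 97.5964

97.60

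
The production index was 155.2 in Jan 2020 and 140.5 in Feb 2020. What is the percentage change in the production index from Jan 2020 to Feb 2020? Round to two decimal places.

-9.47%

Change = (140.5 − 155.2) / 155.2 × 100
       = -14.7 / 155.2 × 100 = -9.4716%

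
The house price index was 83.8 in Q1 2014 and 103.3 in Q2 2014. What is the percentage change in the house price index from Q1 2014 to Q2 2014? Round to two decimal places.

23.27%

Change = (103.3 − 83.8) / 83.8 × 100
       = 19.5 / 83.8 × 100 = 23.2697%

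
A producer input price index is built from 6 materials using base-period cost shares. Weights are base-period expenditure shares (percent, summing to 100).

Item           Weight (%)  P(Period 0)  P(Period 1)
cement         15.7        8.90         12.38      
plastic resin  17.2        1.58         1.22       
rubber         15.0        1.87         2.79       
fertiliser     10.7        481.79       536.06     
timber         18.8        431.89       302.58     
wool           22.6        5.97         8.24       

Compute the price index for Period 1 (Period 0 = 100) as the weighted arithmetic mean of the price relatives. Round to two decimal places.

cement: 15.7 × (12.38/8.90) = 15.7 × 1.391011 = 21.8389
plastic resin: 17.2 × (1.22/1.58) = 17.2 × 0.772152 = 13.2810
rubber: 15.0 × (2.79/1.87) = 15.0 × 1.491979 = 22.3797
fertiliser: 10.7 × (536.06/481.79) = 10.7 × 1.112642 = 11.9053
timber: 18.8 × (302.58/431.89) = 18.8 × 0.700595 = 13.1712
wool: 22.6 × (8.24/5.97) = 22.6 × 1.380235 = 31.1933
Index = Σ wᵢ·(p₁ᵢ/p₀ᵢ) = 21.8389 + 13.2810 + 22.3797 + 11.9053 + 13.1712 + 31.1933 = 113.7693

113.77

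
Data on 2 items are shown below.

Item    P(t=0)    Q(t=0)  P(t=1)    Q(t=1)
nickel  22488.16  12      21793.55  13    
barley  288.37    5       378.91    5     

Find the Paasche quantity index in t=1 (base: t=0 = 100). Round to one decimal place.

108.3

Paasche quantity index uses current-period prices as weights.
ΣP(t=1)·Q(t=1) = 21793.55×13 + 378.91×5 = 283316.15 + 1894.55 = 285210.7
ΣP(t=1)·Q(t=0) = 21793.55×12 + 378.91×5 = 261522.6 + 1894.55 = 263417.15
Index = 285210.7 / 263417.15 × 100 = 108.2734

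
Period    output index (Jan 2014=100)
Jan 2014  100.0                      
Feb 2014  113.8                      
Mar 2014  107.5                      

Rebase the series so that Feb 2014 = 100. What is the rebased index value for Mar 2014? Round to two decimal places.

94.46

Rebased(Mar 2014) = 107.5 / 113.8 × 100 = 94.4640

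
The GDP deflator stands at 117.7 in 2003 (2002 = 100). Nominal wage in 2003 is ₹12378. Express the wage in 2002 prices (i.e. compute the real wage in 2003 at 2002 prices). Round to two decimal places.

Real = Nominal ÷ (Index/100) = 12378 ÷ (117.7/100)
     = 12378 ÷ 1.177 = 10516.5675

10516.57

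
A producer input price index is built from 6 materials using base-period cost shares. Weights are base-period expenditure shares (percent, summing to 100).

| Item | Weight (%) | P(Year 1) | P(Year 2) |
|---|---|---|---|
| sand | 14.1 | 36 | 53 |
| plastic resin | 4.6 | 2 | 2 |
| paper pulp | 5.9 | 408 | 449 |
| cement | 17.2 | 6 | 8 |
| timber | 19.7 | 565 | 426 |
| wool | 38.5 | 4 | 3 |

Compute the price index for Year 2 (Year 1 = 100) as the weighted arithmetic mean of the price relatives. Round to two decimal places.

sand: 14.1 × (53/36) = 14.1 × 1.472222 = 20.7583
plastic resin: 4.6 × (2/2) = 4.6 × 1.000000 = 4.6000
paper pulp: 5.9 × (449/408) = 5.9 × 1.100490 = 6.4929
cement: 17.2 × (8/6) = 17.2 × 1.333333 = 22.9333
timber: 19.7 × (426/565) = 19.7 × 0.753982 = 14.8535
wool: 38.5 × (3/4) = 38.5 × 0.750000 = 28.8750
Index = Σ wᵢ·(p₁ᵢ/p₀ᵢ) = 20.7583 + 4.6000 + 6.4929 + 22.9333 + 14.8535 + 28.8750 = 98.5130

98.51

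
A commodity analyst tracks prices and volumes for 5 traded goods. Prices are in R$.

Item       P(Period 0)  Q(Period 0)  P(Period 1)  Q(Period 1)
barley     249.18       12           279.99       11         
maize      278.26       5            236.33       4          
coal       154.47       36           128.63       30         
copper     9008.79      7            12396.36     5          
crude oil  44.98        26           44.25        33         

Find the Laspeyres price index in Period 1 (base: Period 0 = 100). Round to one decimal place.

Laspeyres price index uses base-period quantities as weights.
ΣP(Period 1)·Q(Period 0) = 279.99×12 + 236.33×5 + 128.63×36 + 12396.36×7 + 44.25×26 = 3359.88 + 1181.65 + 4630.68 + 86774.52 + 1150.5 = 97097.23
ΣP(Period 0)·Q(Period 0) = 249.18×12 + 278.26×5 + 154.47×36 + 9008.79×7 + 44.98×26 = 2990.16 + 1391.3 + 5560.92 + 63061.53 + 1169.48 = 74173.39
Index = 97097.23 / 74173.39 × 100 = 130.9057

130.9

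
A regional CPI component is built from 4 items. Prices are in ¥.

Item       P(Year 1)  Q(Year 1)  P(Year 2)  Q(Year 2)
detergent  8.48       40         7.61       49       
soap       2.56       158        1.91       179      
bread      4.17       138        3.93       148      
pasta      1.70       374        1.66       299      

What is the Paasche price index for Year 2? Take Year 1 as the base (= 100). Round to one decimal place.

89.7

Paasche price index uses current-period quantities as weights.
ΣP(Year 2)·Q(Year 2) = 7.61×49 + 1.91×179 + 3.93×148 + 1.66×299 = 372.89 + 341.89 + 581.64 + 496.34 = 1792.76
ΣP(Year 1)·Q(Year 2) = 8.48×49 + 2.56×179 + 4.17×148 + 1.70×299 = 415.52 + 458.24 + 617.16 + 508.3 = 1999.22
Index = 1792.76 / 1999.22 × 100 = 89.6730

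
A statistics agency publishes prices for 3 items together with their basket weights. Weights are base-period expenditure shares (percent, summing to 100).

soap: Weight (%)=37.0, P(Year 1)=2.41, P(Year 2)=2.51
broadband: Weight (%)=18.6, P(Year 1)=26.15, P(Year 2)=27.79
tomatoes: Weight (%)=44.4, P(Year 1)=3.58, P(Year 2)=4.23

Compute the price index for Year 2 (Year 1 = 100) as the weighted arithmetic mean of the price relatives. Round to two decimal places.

110.76

soap: 37.0 × (2.51/2.41) = 37.0 × 1.041494 = 38.5353
broadband: 18.6 × (27.79/26.15) = 18.6 × 1.062715 = 19.7665
tomatoes: 44.4 × (4.23/3.58) = 44.4 × 1.181564 = 52.4615
Index = Σ wᵢ·(p₁ᵢ/p₀ᵢ) = 38.5353 + 19.7665 + 52.4615 = 110.7632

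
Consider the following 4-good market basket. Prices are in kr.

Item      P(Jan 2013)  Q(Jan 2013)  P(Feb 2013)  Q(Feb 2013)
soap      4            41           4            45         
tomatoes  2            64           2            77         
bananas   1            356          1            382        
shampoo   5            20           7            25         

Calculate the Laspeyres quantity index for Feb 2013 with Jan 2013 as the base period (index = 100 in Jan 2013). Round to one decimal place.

112.4

Laspeyres quantity index uses base-period prices as weights.
ΣP(Jan 2013)·Q(Feb 2013) = 4×45 + 2×77 + 1×382 + 5×25 = 180 + 154 + 382 + 125 = 841
ΣP(Jan 2013)·Q(Jan 2013) = 4×41 + 2×64 + 1×356 + 5×20 = 164 + 128 + 356 + 100 = 748
Index = 841 / 748 × 100 = 112.4332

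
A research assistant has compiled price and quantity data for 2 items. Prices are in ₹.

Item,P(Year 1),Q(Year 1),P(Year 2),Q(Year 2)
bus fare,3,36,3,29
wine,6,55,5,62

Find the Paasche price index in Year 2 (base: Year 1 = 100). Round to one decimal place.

86.5

Paasche price index uses current-period quantities as weights.
ΣP(Year 2)·Q(Year 2) = 3×29 + 5×62 = 87 + 310 = 397
ΣP(Year 1)·Q(Year 2) = 3×29 + 6×62 = 87 + 372 = 459
Index = 397 / 459 × 100 = 86.4924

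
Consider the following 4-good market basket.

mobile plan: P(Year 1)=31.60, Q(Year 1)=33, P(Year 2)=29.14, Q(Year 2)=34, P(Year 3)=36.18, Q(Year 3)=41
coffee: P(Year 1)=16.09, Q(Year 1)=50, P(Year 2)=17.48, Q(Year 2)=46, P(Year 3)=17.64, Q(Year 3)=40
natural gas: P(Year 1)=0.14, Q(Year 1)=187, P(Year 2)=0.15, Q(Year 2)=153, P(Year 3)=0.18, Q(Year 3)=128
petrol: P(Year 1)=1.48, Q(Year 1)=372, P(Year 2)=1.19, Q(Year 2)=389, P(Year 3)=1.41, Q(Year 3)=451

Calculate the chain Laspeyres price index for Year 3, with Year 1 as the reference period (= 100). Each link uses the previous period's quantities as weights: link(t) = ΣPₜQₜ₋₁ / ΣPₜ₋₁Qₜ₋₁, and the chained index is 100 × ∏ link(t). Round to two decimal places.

109.20

Link Year 1→Year 2:
ΣP(Year 2)Q(Year 1) = 29.14×33 + 17.48×50 + 0.15×187 + 1.19×372 = 961.62 + 874 + 28.05 + 442.68 = 2306.35
ΣP(Year 1)Q(Year 1) = 31.60×33 + 16.09×50 + 0.14×187 + 1.48×372 = 1042.8 + 804.5 + 26.18 + 550.56 = 2424.04
link = 2306.35/2424.04 = 0.951449
Link Year 2→Year 3:
ΣP(Year 3)Q(Year 2) = 36.18×34 + 17.64×46 + 0.18×153 + 1.41×389 = 1230.12 + 811.44 + 27.54 + 548.49 = 2617.59
ΣP(Year 2)Q(Year 2) = 29.14×34 + 17.48×46 + 0.15×153 + 1.19×389 = 990.76 + 804.08 + 22.95 + 462.91 = 2280.7
link = 2617.59/2280.7 = 1.147713
Chained index = 100 × 0.951449 × 1.147713 = 109.1991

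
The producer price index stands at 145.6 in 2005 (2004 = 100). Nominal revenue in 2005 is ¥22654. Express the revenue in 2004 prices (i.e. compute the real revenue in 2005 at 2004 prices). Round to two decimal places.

15559.07

Real = Nominal ÷ (Index/100) = 22654 ÷ (145.6/100)
     = 22654 ÷ 1.456 = 15559.0659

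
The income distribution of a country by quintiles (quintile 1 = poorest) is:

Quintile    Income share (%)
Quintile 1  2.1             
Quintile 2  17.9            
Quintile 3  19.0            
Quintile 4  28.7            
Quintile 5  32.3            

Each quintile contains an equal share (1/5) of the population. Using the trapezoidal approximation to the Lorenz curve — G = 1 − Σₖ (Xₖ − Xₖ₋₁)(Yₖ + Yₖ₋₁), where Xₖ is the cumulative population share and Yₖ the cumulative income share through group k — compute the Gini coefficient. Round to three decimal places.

Cumulative income shares Yₖ: 0.0210, 0.2000, 0.3900, 0.6770, 1.0000
Σ (Xₖ−Xₖ₋₁)(Yₖ+Yₖ₋₁) = (1/5)(0.0210+0.0000) + (1/5)(0.2000+0.0210) + (1/5)(0.3900+0.2000) + (1/5)(0.6770+0.3900) + (1/5)(1.0000+0.6770)
  = 0.0042 + 0.0442 + 0.1180 + 0.2134 + 0.3354 = 0.7152
G = 1 − 0.7152 = 0.2848

0.285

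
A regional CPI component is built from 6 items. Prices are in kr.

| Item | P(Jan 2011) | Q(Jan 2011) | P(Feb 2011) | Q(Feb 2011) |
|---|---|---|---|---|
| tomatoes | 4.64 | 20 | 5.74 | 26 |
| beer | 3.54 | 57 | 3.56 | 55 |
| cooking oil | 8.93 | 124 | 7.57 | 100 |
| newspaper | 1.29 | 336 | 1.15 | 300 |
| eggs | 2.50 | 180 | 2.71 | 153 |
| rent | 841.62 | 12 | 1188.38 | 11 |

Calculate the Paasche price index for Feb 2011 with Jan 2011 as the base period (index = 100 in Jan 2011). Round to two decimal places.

132.91

Paasche price index uses current-period quantities as weights.
ΣP(Feb 2011)·Q(Feb 2011) = 5.74×26 + 3.56×55 + 7.57×100 + 1.15×300 + 2.71×153 + 1188.38×11 = 149.24 + 195.8 + 757 + 345 + 414.63 + 13072.18 = 14933.85
ΣP(Jan 2011)·Q(Feb 2011) = 4.64×26 + 3.54×55 + 8.93×100 + 1.29×300 + 2.50×153 + 841.62×11 = 120.64 + 194.7 + 893 + 387 + 382.5 + 9257.82 = 11235.66
Index = 14933.85 / 11235.66 × 100 = 132.9148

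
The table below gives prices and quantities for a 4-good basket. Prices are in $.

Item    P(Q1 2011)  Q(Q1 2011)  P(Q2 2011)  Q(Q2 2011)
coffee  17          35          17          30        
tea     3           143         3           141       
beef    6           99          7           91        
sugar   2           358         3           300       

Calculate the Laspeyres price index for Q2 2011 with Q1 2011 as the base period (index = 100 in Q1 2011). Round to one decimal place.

Laspeyres price index uses base-period quantities as weights.
ΣP(Q2 2011)·Q(Q1 2011) = 17×35 + 3×143 + 7×99 + 3×358 = 595 + 429 + 693 + 1074 = 2791
ΣP(Q1 2011)·Q(Q1 2011) = 17×35 + 3×143 + 6×99 + 2×358 = 595 + 429 + 594 + 716 = 2334
Index = 2791 / 2334 × 100 = 119.5801

119.6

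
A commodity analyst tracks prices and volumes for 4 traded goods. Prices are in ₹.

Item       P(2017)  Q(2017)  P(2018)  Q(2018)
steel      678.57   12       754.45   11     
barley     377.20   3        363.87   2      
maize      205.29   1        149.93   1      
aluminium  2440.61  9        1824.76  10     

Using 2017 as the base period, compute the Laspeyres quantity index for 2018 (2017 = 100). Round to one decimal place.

Laspeyres quantity index uses base-period prices as weights.
ΣP(2017)·Q(2018) = 678.57×11 + 377.20×2 + 205.29×1 + 2440.61×10 = 7464.27 + 754.4 + 205.29 + 24406.1 = 32830.06
ΣP(2017)·Q(2017) = 678.57×12 + 377.20×3 + 205.29×1 + 2440.61×9 = 8142.84 + 1131.6 + 205.29 + 21965.49 = 31445.22
Index = 32830.06 / 31445.22 × 100 = 104.4040

104.4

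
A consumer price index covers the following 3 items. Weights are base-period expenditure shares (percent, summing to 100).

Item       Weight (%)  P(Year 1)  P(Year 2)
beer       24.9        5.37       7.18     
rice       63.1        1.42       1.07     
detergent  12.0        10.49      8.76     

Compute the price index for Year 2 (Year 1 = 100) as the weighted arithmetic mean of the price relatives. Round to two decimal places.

beer: 24.9 × (7.18/5.37) = 24.9 × 1.337058 = 33.2927
rice: 63.1 × (1.07/1.42) = 63.1 × 0.753521 = 47.5472
detergent: 12.0 × (8.76/10.49) = 12.0 × 0.835081 = 10.0210
Index = Σ wᵢ·(p₁ᵢ/p₀ᵢ) = 33.2927 + 47.5472 + 10.0210 = 90.8609

90.86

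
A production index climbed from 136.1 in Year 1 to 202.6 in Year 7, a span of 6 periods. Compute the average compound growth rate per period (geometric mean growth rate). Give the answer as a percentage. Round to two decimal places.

Growth factor = (202.6/136.1)^(1/6) = (1.488611)^(1/6) = 1.068555
Growth rate = 1.068555 − 1 = 0.068555 = 6.8555%

6.86%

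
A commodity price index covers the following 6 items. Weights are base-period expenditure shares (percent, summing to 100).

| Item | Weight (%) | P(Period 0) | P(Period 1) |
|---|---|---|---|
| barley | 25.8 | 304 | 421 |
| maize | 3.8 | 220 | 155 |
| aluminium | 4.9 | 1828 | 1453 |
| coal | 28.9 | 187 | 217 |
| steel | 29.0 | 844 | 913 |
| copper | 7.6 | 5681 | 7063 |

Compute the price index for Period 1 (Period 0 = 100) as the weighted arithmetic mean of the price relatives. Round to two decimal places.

barley: 25.8 × (421/304) = 25.8 × 1.384868 = 35.7296
maize: 3.8 × (155/220) = 3.8 × 0.704545 = 2.6773
aluminium: 4.9 × (1453/1828) = 4.9 × 0.794858 = 3.8948
coal: 28.9 × (217/187) = 28.9 × 1.160428 = 33.5364
steel: 29.0 × (913/844) = 29.0 × 1.081754 = 31.3709
copper: 7.6 × (7063/5681) = 7.6 × 1.243267 = 9.4488
Index = Σ wᵢ·(p₁ᵢ/p₀ᵢ) = 35.7296 + 2.6773 + 3.8948 + 33.5364 + 31.3709 + 9.4488 = 116.6577

116.66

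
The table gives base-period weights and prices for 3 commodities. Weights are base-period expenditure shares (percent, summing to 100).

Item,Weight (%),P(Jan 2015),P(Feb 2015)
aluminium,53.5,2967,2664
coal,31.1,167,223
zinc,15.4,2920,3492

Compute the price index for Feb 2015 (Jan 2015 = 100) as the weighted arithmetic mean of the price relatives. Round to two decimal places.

aluminium: 53.5 × (2664/2967) = 53.5 × 0.897877 = 48.0364
coal: 31.1 × (223/167) = 31.1 × 1.335329 = 41.5287
zinc: 15.4 × (3492/2920) = 15.4 × 1.195890 = 18.4167
Index = Σ wᵢ·(p₁ᵢ/p₀ᵢ) = 48.0364 + 41.5287 + 18.4167 = 107.9819

107.98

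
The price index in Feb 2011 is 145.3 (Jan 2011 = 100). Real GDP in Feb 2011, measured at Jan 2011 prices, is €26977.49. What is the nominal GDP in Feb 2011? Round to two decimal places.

39198.29

Nominal = Real × (Index/100) = 26977.49 × (145.3/100)
        = 26977.49 × 1.453 = 39198.2930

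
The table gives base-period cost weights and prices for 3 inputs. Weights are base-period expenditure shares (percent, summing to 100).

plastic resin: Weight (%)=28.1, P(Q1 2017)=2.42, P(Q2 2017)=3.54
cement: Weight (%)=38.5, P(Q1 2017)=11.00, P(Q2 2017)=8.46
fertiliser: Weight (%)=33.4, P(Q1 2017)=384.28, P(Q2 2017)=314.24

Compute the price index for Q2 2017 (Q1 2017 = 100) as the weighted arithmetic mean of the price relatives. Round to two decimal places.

98.03

plastic resin: 28.1 × (3.54/2.42) = 28.1 × 1.462810 = 41.1050
cement: 38.5 × (8.46/11.00) = 38.5 × 0.769091 = 29.6100
fertiliser: 33.4 × (314.24/384.28) = 33.4 × 0.817737 = 27.3124
Index = Σ wᵢ·(p₁ᵢ/p₀ᵢ) = 41.1050 + 29.6100 + 27.3124 = 98.0274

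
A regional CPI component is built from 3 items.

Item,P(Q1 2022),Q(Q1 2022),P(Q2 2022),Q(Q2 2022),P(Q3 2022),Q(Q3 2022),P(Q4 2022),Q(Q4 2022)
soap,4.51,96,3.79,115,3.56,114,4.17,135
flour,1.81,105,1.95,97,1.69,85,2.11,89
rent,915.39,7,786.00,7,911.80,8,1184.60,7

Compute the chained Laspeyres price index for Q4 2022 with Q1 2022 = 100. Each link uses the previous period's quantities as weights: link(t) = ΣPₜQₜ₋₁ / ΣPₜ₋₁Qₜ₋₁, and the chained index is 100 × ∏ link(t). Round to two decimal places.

126.61

Link Q1 2022→Q2 2022:
ΣP(Q2 2022)Q(Q1 2022) = 3.79×96 + 1.95×105 + 786.00×7 = 363.84 + 204.75 + 5502 = 6070.59
ΣP(Q1 2022)Q(Q1 2022) = 4.51×96 + 1.81×105 + 915.39×7 = 432.96 + 190.05 + 6407.73 = 7030.74
link = 6070.59/7030.74 = 0.863435
Link Q2 2022→Q3 2022:
ΣP(Q3 2022)Q(Q2 2022) = 3.56×115 + 1.69×97 + 911.80×7 = 409.4 + 163.93 + 6382.6 = 6955.93
ΣP(Q2 2022)Q(Q2 2022) = 3.79×115 + 1.95×97 + 786.00×7 = 435.85 + 189.15 + 5502 = 6127
link = 6955.93/6127 = 1.135291
Link Q3 2022→Q4 2022:
ΣP(Q4 2022)Q(Q3 2022) = 4.17×114 + 2.11×85 + 1184.60×8 = 475.38 + 179.35 + 9476.8 = 10131.53
ΣP(Q3 2022)Q(Q3 2022) = 3.56×114 + 1.69×85 + 911.80×8 = 405.84 + 143.65 + 7294.4 = 7843.89
link = 10131.53/7843.89 = 1.291646
Chained index = 100 × 0.863435 × 1.135291 × 1.291646 = 126.6137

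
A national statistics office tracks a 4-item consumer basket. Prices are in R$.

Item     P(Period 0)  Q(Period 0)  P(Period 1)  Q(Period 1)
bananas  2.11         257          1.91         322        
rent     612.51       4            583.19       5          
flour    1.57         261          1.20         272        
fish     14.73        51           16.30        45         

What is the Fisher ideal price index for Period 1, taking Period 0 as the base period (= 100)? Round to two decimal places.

Laspeyres component (base-period weights):
ΣP(Period 1)Q(Period 0) = 1.91×257 + 583.19×4 + 1.20×261 + 16.30×51 = 490.87 + 2332.76 + 313.2 + 831.3 = 3968.13
ΣP(Period 0)Q(Period 0) = 2.11×257 + 612.51×4 + 1.57×261 + 14.73×51 = 542.27 + 2450.04 + 409.77 + 751.23 = 4153.31
L = 3968.13 / 4153.31 × 100 = 95.5414
Paasche component (current-period weights):
ΣP(Period 1)Q(Period 1) = 1.91×322 + 583.19×5 + 1.20×272 + 16.30×45 = 615.02 + 2915.95 + 326.4 + 733.5 = 4590.87
ΣP(Period 0)Q(Period 1) = 2.11×322 + 612.51×5 + 1.57×272 + 14.73×45 = 679.42 + 3062.55 + 427.04 + 662.85 = 4831.86
P = 4590.87 / 4831.86 × 100 = 95.0125
Fisher = √(L × P) = √(95.5414 × 95.0125) = 95.2766

95.28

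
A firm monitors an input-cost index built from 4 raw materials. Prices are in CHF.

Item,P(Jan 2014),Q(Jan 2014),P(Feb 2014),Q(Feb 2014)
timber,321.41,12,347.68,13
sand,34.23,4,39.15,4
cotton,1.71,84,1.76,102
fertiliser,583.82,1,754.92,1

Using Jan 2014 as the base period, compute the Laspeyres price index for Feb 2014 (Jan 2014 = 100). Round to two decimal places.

110.81

Laspeyres price index uses base-period quantities as weights.
ΣP(Feb 2014)·Q(Jan 2014) = 347.68×12 + 39.15×4 + 1.76×84 + 754.92×1 = 4172.16 + 156.6 + 147.84 + 754.92 = 5231.52
ΣP(Jan 2014)·Q(Jan 2014) = 321.41×12 + 34.23×4 + 1.71×84 + 583.82×1 = 3856.92 + 136.92 + 143.64 + 583.82 = 4721.3
Index = 5231.52 / 4721.3 × 100 = 110.8068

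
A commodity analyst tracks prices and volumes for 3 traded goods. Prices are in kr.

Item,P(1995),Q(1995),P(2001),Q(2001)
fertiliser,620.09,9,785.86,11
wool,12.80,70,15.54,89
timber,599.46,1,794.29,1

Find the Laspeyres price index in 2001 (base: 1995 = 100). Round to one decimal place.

Laspeyres price index uses base-period quantities as weights.
ΣP(2001)·Q(1995) = 785.86×9 + 15.54×70 + 794.29×1 = 7072.74 + 1087.8 + 794.29 = 8954.83
ΣP(1995)·Q(1995) = 620.09×9 + 12.80×70 + 599.46×1 = 5580.81 + 896 + 599.46 = 7076.27
Index = 8954.83 / 7076.27 × 100 = 126.5473

126.5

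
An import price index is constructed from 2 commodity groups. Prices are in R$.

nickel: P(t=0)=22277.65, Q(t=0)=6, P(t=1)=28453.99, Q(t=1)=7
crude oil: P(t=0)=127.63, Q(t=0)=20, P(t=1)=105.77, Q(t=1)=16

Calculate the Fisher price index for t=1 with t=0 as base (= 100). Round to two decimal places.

127.01

Laspeyres component (base-period weights):
ΣP(t=1)Q(t=0) = 28453.99×6 + 105.77×20 = 170723.94 + 2115.4 = 172839.34
ΣP(t=0)Q(t=0) = 22277.65×6 + 127.63×20 = 133665.9 + 2552.6 = 136218.5
L = 172839.34 / 136218.5 × 100 = 126.8839
Paasche component (current-period weights):
ΣP(t=1)Q(t=1) = 28453.99×7 + 105.77×16 = 199177.93 + 1692.32 = 200870.25
ΣP(t=0)Q(t=1) = 22277.65×7 + 127.63×16 = 155943.55 + 2042.08 = 157985.63
P = 200870.25 / 157985.63 × 100 = 127.1446
Fisher = √(L × P) = √(126.8839 × 127.1446) = 127.0142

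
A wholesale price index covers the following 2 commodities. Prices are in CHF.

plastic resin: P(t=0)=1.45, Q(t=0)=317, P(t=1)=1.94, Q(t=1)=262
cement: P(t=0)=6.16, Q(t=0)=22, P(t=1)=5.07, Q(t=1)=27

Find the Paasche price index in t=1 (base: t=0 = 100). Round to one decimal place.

Paasche price index uses current-period quantities as weights.
ΣP(t=1)·Q(t=1) = 1.94×262 + 5.07×27 = 508.28 + 136.89 = 645.17
ΣP(t=0)·Q(t=1) = 1.45×262 + 6.16×27 = 379.9 + 166.32 = 546.22
Index = 645.17 / 546.22 × 100 = 118.1154

118.1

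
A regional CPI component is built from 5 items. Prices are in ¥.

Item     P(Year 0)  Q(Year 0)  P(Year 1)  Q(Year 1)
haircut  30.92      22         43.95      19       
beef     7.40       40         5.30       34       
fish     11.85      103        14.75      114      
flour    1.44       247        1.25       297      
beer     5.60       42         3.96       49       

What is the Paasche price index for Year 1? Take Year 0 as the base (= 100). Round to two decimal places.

Paasche price index uses current-period quantities as weights.
ΣP(Year 1)·Q(Year 1) = 43.95×19 + 5.30×34 + 14.75×114 + 1.25×297 + 3.96×49 = 835.05 + 180.2 + 1681.5 + 371.25 + 194.04 = 3262.04
ΣP(Year 0)·Q(Year 1) = 30.92×19 + 7.40×34 + 11.85×114 + 1.44×297 + 5.60×49 = 587.48 + 251.6 + 1350.9 + 427.68 + 274.4 = 2892.06
Index = 3262.04 / 2892.06 × 100 = 112.7930

112.79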